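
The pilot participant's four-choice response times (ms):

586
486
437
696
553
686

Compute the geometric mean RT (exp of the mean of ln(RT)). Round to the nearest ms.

ln(RT): 6.3733, 6.1862, 6.0799, 6.5453, 6.3154, 6.5309
Mean ln(RT) = 38.0310/6 = 6.33851
Geometric mean = exp(6.33851) = 565.95 ms

566 ms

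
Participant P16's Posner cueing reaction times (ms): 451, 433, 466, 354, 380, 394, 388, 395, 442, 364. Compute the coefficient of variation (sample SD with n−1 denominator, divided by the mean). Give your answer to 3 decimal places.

0.095

n = 10, Σ = 4067, M = 406.7000
Σ(x−M)² = 13378.100; s = √(13378.100/9) = 38.5546
CV = 38.5546 / 406.7000 = 0.09480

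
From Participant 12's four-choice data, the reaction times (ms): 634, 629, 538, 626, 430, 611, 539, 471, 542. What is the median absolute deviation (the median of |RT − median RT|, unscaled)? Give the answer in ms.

Sorted: 430, 471, 538, 539, 542, 611, 626, 629, 634 → median = 542
|x − 542|: 92, 87, 4, 84, 112, 69, 3, 71, 0
Sorted deviations: 0, 3, 4, 69, 71, 84, 87, 92, 112 → MAD = 71

71 ms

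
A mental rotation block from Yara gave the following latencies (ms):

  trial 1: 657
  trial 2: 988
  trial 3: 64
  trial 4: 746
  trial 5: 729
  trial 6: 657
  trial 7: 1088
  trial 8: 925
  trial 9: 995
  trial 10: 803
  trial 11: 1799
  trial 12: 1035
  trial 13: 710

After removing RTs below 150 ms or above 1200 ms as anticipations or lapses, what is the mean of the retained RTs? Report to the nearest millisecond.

848 ms

Excluded: 64, 1799
Retained (n=11): Σ = 9333
Mean = 9333/11 = 848.4545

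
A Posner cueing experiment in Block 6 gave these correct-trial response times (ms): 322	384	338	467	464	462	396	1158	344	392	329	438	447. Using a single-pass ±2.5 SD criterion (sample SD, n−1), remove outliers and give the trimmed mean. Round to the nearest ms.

399 ms

n = 13, ΣRT = 5941, M = 457.000
Σ(x−M)² = 566850.00; s = √(566850.00/12) = 217.342
Cutoffs: 457.000 ± 2.5·217.342 → [-86.4, 1000.4]
Outside: 1158 → excluded.
Retained (n=12): Σ = 4783, mean = 4783/12 = 398.583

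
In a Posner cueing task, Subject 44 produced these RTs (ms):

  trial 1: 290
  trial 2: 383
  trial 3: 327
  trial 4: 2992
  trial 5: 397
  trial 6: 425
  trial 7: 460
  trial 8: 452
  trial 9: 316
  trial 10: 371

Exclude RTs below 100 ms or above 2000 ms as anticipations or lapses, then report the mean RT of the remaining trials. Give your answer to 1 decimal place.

Excluded: 2992
Retained (n=9): Σ = 3421
Mean = 3421/9 = 380.1111

380.1 ms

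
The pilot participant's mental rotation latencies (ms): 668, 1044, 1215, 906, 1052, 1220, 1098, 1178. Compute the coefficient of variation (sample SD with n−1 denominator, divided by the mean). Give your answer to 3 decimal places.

n = 8, Σ = 8381, M = 1047.6250
Σ(x−M)² = 241467.875; s = √(241467.875/7) = 185.7294
CV = 185.7294 / 1047.6250 = 0.17729

0.177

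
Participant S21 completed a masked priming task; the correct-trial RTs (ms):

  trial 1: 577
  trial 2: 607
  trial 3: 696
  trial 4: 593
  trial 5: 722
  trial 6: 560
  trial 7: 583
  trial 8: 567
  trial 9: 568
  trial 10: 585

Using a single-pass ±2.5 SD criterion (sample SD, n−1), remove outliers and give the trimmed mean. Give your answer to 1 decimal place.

n = 10, ΣRT = 6058, M = 605.800
Σ(x−M)² = 28617.60; s = √(28617.60/9) = 56.389
Cutoffs: 605.800 ± 2.5·56.389 → [464.8, 746.8]
No RTs fall outside the cutoffs; all 10 retained. Mean = 6058/10 = 605.800

605.8 ms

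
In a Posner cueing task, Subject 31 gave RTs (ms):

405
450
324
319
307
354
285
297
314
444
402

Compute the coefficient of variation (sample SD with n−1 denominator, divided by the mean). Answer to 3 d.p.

0.170

n = 11, Σ = 3901, M = 354.6364
Σ(x−M)² = 36160.545; s = √(36160.545/10) = 60.1336
CV = 60.1336 / 354.6364 = 0.16956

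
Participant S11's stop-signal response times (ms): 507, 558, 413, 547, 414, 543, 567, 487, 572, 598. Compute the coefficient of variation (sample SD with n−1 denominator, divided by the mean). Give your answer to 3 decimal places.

n = 10, Σ = 5206, M = 520.6000
Σ(x−M)² = 37638.400; s = √(37638.400/9) = 64.6687
CV = 64.6687 / 520.6000 = 0.12422

0.124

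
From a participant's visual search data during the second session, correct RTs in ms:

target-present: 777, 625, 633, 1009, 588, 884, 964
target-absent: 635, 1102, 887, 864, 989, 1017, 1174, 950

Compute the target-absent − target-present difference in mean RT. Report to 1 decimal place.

M(target-present) = 5480/7 = 782.857
M(target-absent) = 7618/8 = 952.250
Difference = 952.250 − 782.857 = 169.393 ms

169.4 ms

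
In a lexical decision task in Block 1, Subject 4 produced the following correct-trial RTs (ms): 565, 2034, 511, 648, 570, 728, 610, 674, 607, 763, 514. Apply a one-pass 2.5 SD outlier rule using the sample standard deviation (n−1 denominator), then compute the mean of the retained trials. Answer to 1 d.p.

619.0 ms

n = 11, ΣRT = 8224, M = 747.636
Σ(x−M)² = 1884918.55; s = √(1884918.55/10) = 434.156
Cutoffs: 747.636 ± 2.5·434.156 → [-337.8, 1833.0]
Outside: 2034 → excluded.
Retained (n=10): Σ = 6190, mean = 6190/10 = 619.000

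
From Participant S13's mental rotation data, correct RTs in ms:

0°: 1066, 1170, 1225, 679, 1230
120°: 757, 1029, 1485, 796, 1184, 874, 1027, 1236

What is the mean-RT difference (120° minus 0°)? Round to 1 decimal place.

M(0°) = 5370/5 = 1074.000
M(120°) = 8388/8 = 1048.500
Difference = 1048.500 − 1074.000 = -25.500 ms

-25.5 ms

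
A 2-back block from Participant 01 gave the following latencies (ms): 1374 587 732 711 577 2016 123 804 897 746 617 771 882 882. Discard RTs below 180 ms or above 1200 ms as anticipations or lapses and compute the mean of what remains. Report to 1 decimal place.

Excluded: 123, 1374, 2016
Retained (n=11): Σ = 8206
Mean = 8206/11 = 746.0000

746.0 ms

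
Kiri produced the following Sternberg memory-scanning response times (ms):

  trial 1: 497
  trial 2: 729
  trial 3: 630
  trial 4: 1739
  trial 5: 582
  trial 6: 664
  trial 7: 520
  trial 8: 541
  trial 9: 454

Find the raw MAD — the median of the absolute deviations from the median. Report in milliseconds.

82 ms

Sorted: 454, 497, 520, 541, 582, 630, 664, 729, 1739 → median = 582
|x − 582|: 85, 147, 48, 1157, 0, 82, 62, 41, 128
Sorted deviations: 0, 41, 48, 62, 82, 85, 128, 147, 1157 → MAD = 82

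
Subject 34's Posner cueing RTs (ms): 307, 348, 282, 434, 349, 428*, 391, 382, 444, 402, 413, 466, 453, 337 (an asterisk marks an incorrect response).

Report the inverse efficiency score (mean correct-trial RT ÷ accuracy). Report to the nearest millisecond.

Correct trials (n=13): 307, 348, 282, 434, 349, 391, 382, 444, 402, 413, 466, 453, 337
Mean correct RT = 5008/13 = 385.2308 ms
Proportion correct = 13/14
IES = 385.2308 / (13/14) = 414.864 ms

415 ms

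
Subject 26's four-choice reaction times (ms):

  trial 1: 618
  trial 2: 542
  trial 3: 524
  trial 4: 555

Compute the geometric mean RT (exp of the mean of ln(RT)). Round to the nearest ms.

ln(RT): 6.4265, 6.2953, 6.2615, 6.3190
Mean ln(RT) = 25.3022/4 = 6.32555
Geometric mean = exp(6.32555) = 558.67 ms

559 ms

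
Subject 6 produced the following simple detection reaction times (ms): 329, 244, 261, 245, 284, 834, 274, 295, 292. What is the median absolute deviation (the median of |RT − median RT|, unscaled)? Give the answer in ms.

23 ms

Sorted: 244, 245, 261, 274, 284, 292, 295, 329, 834 → median = 284
|x − 284|: 45, 40, 23, 39, 0, 550, 10, 11, 8
Sorted deviations: 0, 8, 10, 11, 23, 39, 40, 45, 550 → MAD = 23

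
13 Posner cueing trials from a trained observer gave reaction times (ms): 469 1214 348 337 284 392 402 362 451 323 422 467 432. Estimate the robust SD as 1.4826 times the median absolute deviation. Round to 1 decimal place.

Sorted: 284, 323, 337, 348, 362, 392, 402, 422, 432, 451, 467, 469, 1214 → median = 402
|x − 402| sorted: 0, 10, 20, 30, 40, 49, 54, 65, 65, 67, 79, 118, 812 → MAD = 54
Robust SD ≈ 1.4826 × 54 = 80.060

80.1 ms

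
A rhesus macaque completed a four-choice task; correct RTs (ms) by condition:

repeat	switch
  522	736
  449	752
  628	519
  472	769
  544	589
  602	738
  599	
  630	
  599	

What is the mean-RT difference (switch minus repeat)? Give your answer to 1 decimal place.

M(repeat) = 5045/9 = 560.556
M(switch) = 4103/6 = 683.833
Difference = 683.833 − 560.556 = 123.278 ms

123.3 ms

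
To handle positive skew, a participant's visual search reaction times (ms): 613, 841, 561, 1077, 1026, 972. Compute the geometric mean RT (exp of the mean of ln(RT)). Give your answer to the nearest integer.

823 ms

ln(RT): 6.4184, 6.7346, 6.3297, 6.9819, 6.9334, 6.8794
Mean ln(RT) = 40.2774/6 = 6.71290
Geometric mean = exp(6.71290) = 822.95 ms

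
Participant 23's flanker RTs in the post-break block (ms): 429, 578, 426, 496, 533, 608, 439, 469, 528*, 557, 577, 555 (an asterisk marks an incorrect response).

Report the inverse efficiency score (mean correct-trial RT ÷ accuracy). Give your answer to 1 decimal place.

562.0 ms

Correct trials (n=11): 429, 578, 426, 496, 533, 608, 439, 469, 557, 577, 555
Mean correct RT = 5667/11 = 515.1818 ms
Proportion correct = 11/12
IES = 515.1818 / (11/12) = 562.017 ms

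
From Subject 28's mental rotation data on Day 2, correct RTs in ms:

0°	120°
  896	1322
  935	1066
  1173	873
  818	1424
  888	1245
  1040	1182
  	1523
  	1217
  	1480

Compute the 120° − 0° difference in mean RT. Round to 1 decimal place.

300.8 ms

M(0°) = 5750/6 = 958.333
M(120°) = 11332/9 = 1259.111
Difference = 1259.111 − 958.333 = 300.778 ms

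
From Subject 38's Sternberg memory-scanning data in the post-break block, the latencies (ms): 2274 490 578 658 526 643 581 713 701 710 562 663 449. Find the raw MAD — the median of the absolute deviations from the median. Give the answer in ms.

Sorted: 449, 490, 526, 562, 578, 581, 643, 658, 663, 701, 710, 713, 2274 → median = 643
|x − 643|: 1631, 153, 65, 15, 117, 0, 62, 70, 58, 67, 81, 20, 194
Sorted deviations: 0, 15, 20, 58, 62, 65, 67, 70, 81, 117, 153, 194, 1631 → MAD = 67

67 ms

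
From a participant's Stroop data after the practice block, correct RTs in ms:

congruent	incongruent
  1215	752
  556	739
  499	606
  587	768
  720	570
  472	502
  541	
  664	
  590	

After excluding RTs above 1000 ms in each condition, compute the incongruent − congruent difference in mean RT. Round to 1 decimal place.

congruent: exclude 1215
M(congruent) = 4629/8 = 578.625
M(incongruent) = 3937/6 = 656.167
Difference = 656.167 − 578.625 = 77.542 ms

77.5 ms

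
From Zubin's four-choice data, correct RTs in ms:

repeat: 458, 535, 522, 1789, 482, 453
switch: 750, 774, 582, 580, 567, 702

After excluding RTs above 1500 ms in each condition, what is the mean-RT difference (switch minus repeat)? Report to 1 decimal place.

repeat: exclude 1789
M(repeat) = 2450/5 = 490.000
M(switch) = 3955/6 = 659.167
Difference = 659.167 − 490.000 = 169.167 ms

169.2 ms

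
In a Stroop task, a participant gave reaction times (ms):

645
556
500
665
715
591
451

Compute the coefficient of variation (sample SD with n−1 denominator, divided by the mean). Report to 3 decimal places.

0.159

n = 7, Σ = 4123, M = 589.0000
Σ(x−M)² = 52846.000; s = √(52846.000/6) = 93.8492
CV = 93.8492 / 589.0000 = 0.15934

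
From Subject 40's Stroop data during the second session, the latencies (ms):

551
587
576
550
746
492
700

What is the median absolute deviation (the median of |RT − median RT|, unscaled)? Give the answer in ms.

Sorted: 492, 550, 551, 576, 587, 700, 746 → median = 576
|x − 576|: 25, 11, 0, 26, 170, 84, 124
Sorted deviations: 0, 11, 25, 26, 84, 124, 170 → MAD = 26

26 ms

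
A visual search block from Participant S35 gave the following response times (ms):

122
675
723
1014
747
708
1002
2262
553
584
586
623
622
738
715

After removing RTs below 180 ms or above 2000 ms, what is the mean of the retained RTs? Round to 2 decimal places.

714.62 ms

Excluded: 122, 2262
Retained (n=13): Σ = 9290
Mean = 9290/13 = 714.6154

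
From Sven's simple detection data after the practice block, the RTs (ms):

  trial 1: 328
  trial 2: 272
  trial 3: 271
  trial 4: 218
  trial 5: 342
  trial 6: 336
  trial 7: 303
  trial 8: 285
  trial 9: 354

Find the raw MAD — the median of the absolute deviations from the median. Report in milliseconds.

Sorted: 218, 271, 272, 285, 303, 328, 336, 342, 354 → median = 303
|x − 303|: 25, 31, 32, 85, 39, 33, 0, 18, 51
Sorted deviations: 0, 18, 25, 31, 32, 33, 39, 51, 85 → MAD = 32

32 ms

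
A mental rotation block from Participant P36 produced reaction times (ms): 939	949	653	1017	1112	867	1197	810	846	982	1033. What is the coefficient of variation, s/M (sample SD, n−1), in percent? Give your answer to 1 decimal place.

15.9%

n = 11, Σ = 10405, M = 945.9091
Σ(x−M)² = 225106.909; s = √(225106.909/10) = 150.0356
CV = 150.0356 / 945.9091 = 0.15862 = 15.862%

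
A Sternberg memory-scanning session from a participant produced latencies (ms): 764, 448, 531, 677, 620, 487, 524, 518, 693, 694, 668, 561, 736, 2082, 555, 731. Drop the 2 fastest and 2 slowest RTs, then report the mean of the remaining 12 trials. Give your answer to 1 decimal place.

625.7 ms

Sorted: 448, 487, 518, 524, 531, 555, 561, 620, 668, 677, 693, 694, 731, 736, 764, 2082
Drop lowest 2 (448, 487) and highest 2 (764, 2082)
Remaining (n=12): Σ = 7508, mean = 7508/12 = 625.667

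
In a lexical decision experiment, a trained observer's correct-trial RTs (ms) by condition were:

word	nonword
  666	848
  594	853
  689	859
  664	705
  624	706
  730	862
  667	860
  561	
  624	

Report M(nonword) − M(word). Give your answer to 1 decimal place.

M(word) = 5819/9 = 646.556
M(nonword) = 5693/7 = 813.286
Difference = 813.286 − 646.556 = 166.730 ms

166.7 ms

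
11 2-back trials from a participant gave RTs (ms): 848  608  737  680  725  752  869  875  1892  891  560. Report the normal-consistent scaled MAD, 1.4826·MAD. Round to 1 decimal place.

Sorted: 560, 608, 680, 725, 737, 752, 848, 869, 875, 891, 1892 → median = 752
|x − 752| sorted: 0, 15, 27, 72, 96, 117, 123, 139, 144, 192, 1140 → MAD = 117
Robust SD ≈ 1.4826 × 117 = 173.464

173.5 ms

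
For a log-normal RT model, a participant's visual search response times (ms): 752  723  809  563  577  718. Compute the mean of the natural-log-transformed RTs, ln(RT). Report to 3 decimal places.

ln(RT): 6.6227, 6.5834, 6.6958, 6.3333, 6.3578, 6.5765
Σ ln(RT) = 39.1695
Mean = 39.1695/6 = 6.52826

6.528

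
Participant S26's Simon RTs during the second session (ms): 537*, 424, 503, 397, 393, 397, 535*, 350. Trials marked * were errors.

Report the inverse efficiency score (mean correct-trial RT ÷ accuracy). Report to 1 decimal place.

547.6 ms

Correct trials (n=6): 424, 503, 397, 393, 397, 350
Mean correct RT = 2464/6 = 410.6667 ms
Proportion correct = 6/8
IES = 410.6667 / (6/8) = 547.556 ms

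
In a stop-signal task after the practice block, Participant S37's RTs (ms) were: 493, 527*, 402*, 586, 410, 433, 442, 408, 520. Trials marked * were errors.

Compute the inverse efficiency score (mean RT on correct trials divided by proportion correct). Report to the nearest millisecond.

Correct trials (n=7): 493, 586, 410, 433, 442, 408, 520
Mean correct RT = 3292/7 = 470.2857 ms
Proportion correct = 7/9
IES = 470.2857 / (7/9) = 604.653 ms

605 ms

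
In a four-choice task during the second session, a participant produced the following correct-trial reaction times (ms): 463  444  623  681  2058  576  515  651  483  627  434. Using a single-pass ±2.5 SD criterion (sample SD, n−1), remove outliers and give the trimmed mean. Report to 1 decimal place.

n = 11, ΣRT = 7555, M = 686.818
Σ(x−M)² = 2145423.64; s = √(2145423.64/10) = 463.187
Cutoffs: 686.818 ± 2.5·463.187 → [-471.1, 1844.8]
Outside: 2058 → excluded.
Retained (n=10): Σ = 5497, mean = 5497/10 = 549.700

549.7 ms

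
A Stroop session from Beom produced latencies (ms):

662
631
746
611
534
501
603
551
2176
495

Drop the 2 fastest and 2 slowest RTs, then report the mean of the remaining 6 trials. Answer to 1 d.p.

598.7 ms

Sorted: 495, 501, 534, 551, 603, 611, 631, 662, 746, 2176
Drop lowest 2 (495, 501) and highest 2 (746, 2176)
Remaining (n=6): Σ = 3592, mean = 3592/6 = 598.667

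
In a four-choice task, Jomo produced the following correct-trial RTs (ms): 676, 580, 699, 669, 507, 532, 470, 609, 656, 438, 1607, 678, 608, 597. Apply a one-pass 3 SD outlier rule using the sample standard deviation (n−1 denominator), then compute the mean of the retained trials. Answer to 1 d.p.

593.8 ms

n = 14, ΣRT = 9326, M = 666.143
Σ(x−M)² = 1039329.71; s = √(1039329.71/13) = 282.752
Cutoffs: 666.143 ± 3·282.752 → [-182.1, 1514.4]
Outside: 1607 → excluded.
Retained (n=13): Σ = 7719, mean = 7719/13 = 593.769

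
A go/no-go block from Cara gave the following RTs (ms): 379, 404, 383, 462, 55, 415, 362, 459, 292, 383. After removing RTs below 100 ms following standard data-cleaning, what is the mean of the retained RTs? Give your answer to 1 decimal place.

393.2 ms

Excluded: 55
Retained (n=9): Σ = 3539
Mean = 3539/9 = 393.2222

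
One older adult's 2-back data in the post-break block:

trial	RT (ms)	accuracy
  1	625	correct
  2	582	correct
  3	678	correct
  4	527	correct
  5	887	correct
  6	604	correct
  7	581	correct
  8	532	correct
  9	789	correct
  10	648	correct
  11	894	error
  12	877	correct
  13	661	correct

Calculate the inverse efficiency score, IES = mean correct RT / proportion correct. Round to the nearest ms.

Correct trials (n=12): 625, 582, 678, 527, 887, 604, 581, 532, 789, 648, 877, 661
Mean correct RT = 7991/12 = 665.9167 ms
Proportion correct = 12/13
IES = 665.9167 / (12/13) = 721.410 ms

721 ms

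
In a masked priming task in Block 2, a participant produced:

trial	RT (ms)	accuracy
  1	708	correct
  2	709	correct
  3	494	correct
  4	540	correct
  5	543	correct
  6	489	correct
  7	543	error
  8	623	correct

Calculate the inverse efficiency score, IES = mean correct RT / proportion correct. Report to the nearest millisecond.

Correct trials (n=7): 708, 709, 494, 540, 543, 489, 623
Mean correct RT = 4106/7 = 586.5714 ms
Proportion correct = 7/8
IES = 586.5714 / (7/8) = 670.367 ms

670 ms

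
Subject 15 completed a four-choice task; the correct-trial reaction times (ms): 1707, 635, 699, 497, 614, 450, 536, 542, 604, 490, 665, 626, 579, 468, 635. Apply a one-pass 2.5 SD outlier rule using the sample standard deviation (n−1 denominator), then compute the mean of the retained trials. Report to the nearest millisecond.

n = 15, ΣRT = 9747, M = 649.800
Σ(x−M)² = 1276146.40; s = √(1276146.40/14) = 301.916
Cutoffs: 649.800 ± 2.5·301.916 → [-105.0, 1404.6]
Outside: 1707 → excluded.
Retained (n=14): Σ = 8040, mean = 8040/14 = 574.286

574 ms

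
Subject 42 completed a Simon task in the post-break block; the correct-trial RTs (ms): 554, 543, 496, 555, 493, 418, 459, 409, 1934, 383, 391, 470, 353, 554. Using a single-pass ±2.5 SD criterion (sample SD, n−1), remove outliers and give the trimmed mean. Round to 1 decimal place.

n = 14, ΣRT = 8012, M = 572.286
Σ(x−M)² = 2058738.86; s = √(2058738.86/13) = 397.950
Cutoffs: 572.286 ± 2.5·397.950 → [-422.6, 1567.2]
Outside: 1934 → excluded.
Retained (n=13): Σ = 6078, mean = 6078/13 = 467.538

467.5 ms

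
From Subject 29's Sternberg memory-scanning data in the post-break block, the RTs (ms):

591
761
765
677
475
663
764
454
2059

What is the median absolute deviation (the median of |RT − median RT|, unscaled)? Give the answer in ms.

87 ms

Sorted: 454, 475, 591, 663, 677, 761, 764, 765, 2059 → median = 677
|x − 677|: 86, 84, 88, 0, 202, 14, 87, 223, 1382
Sorted deviations: 0, 14, 84, 86, 87, 88, 202, 223, 1382 → MAD = 87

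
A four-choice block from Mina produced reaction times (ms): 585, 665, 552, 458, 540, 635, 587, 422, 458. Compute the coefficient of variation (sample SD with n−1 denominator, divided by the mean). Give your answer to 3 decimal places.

n = 9, Σ = 4902, M = 544.6667
Σ(x−M)² = 56204.000; s = √(56204.000/8) = 83.8183
CV = 83.8183 / 544.6667 = 0.15389

0.154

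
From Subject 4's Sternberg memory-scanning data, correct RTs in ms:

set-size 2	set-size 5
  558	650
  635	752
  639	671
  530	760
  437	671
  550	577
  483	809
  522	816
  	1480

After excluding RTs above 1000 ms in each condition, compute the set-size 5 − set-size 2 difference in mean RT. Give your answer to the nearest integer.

169 ms

set-size 5: exclude 1480
M(set-size 2) = 4354/8 = 544.250
M(set-size 5) = 5706/8 = 713.250
Difference = 713.250 − 544.250 = 169.000 ms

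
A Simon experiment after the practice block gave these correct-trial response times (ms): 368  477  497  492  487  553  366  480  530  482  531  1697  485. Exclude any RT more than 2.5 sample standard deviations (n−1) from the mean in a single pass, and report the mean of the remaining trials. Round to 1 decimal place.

479.0 ms

n = 13, ΣRT = 7445, M = 572.692
Σ(x−M)² = 1405884.77; s = √(1405884.77/12) = 342.282
Cutoffs: 572.692 ± 2.5·342.282 → [-283.0, 1428.4]
Outside: 1697 → excluded.
Retained (n=12): Σ = 5748, mean = 5748/12 = 479.000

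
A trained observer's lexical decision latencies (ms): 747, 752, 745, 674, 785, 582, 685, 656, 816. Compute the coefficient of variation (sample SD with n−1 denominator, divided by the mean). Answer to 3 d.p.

0.101

n = 9, Σ = 6442, M = 715.7778
Σ(x−M)² = 42139.556; s = √(42139.556/8) = 72.5772
CV = 72.5772 / 715.7778 = 0.10140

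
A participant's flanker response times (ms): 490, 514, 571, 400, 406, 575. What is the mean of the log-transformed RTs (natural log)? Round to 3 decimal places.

ln(RT): 6.1944, 6.2422, 6.3474, 5.9915, 6.0064, 6.3544
Σ ln(RT) = 37.1362
Mean = 37.1362/6 = 6.18937

6.189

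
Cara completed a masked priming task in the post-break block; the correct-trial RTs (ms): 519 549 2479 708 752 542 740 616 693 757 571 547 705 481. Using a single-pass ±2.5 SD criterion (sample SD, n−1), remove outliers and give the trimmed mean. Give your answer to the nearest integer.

n = 14, ΣRT = 10659, M = 761.357
Σ(x−M)² = 3295419.21; s = √(3295419.21/13) = 503.482
Cutoffs: 761.357 ± 2.5·503.482 → [-497.3, 2020.1]
Outside: 2479 → excluded.
Retained (n=13): Σ = 8180, mean = 8180/13 = 629.231

629 ms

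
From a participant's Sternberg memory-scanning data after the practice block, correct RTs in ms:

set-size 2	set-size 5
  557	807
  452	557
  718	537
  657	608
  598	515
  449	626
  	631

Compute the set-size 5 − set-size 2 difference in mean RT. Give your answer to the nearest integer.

40 ms

M(set-size 2) = 3431/6 = 571.833
M(set-size 5) = 4281/7 = 611.571
Difference = 611.571 − 571.833 = 39.738 ms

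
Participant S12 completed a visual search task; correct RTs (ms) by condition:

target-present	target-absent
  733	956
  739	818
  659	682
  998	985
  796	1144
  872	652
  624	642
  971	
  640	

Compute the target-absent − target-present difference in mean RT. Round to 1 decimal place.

58.5 ms

M(target-present) = 7032/9 = 781.333
M(target-absent) = 5879/7 = 839.857
Difference = 839.857 − 781.333 = 58.524 ms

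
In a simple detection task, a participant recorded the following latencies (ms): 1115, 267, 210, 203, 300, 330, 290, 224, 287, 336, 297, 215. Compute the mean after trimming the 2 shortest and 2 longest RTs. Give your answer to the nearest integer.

276 ms

Sorted: 203, 210, 215, 224, 267, 287, 290, 297, 300, 330, 336, 1115
Drop lowest 2 (203, 210) and highest 2 (336, 1115)
Remaining (n=8): Σ = 2210, mean = 2210/8 = 276.250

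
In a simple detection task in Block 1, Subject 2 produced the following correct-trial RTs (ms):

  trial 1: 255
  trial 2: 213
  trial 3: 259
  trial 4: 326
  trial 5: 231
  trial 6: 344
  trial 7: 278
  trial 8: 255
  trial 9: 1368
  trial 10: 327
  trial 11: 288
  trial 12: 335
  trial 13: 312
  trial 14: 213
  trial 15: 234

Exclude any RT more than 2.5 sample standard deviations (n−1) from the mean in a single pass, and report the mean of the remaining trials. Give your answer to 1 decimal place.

276.4 ms

n = 15, ΣRT = 5238, M = 349.200
Σ(x−M)² = 1139638.40; s = √(1139638.40/14) = 285.312
Cutoffs: 349.200 ± 2.5·285.312 → [-364.1, 1062.5]
Outside: 1368 → excluded.
Retained (n=14): Σ = 3870, mean = 3870/14 = 276.429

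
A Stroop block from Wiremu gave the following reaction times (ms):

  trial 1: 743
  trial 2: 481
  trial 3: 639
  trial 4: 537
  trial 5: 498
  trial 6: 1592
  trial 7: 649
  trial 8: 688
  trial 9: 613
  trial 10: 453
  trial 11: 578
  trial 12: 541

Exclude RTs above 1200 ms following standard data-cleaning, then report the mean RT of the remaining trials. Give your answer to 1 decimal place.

583.6 ms

Excluded: 1592
Retained (n=11): Σ = 6420
Mean = 6420/11 = 583.6364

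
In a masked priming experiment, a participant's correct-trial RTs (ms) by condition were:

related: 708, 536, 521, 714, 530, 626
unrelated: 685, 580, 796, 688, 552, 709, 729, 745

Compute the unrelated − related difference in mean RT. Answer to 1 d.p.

79.7 ms

M(related) = 3635/6 = 605.833
M(unrelated) = 5484/8 = 685.500
Difference = 685.500 − 605.833 = 79.667 ms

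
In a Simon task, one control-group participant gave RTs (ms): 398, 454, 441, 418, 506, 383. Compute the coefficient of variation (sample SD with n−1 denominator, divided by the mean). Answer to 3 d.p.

0.102

n = 6, Σ = 2600, M = 433.3333
Σ(x−M)² = 9783.333; s = √(9783.333/5) = 44.2342
CV = 44.2342 / 433.3333 = 0.10208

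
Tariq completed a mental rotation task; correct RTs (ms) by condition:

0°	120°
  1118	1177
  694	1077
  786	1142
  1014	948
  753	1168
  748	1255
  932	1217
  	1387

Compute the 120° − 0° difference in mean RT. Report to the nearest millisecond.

M(0°) = 6045/7 = 863.571
M(120°) = 9371/8 = 1171.375
Difference = 1171.375 − 863.571 = 307.804 ms

308 ms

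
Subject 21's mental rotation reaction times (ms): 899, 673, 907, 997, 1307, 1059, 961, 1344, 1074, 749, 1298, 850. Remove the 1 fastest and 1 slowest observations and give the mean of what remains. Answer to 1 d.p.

Sorted: 673, 749, 850, 899, 907, 961, 997, 1059, 1074, 1298, 1307, 1344
Drop lowest 1 (673) and highest 1 (1344)
Remaining (n=10): Σ = 10101, mean = 10101/10 = 1010.100

1010.1 ms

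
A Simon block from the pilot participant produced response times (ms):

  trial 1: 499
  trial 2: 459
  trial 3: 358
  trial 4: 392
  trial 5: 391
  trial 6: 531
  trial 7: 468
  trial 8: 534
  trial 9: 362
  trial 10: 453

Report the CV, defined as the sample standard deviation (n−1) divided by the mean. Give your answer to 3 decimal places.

n = 10, Σ = 4447, M = 444.7000
Σ(x−M)² = 39204.100; s = √(39204.100/9) = 66.0001
CV = 66.0001 / 444.7000 = 0.14841

0.148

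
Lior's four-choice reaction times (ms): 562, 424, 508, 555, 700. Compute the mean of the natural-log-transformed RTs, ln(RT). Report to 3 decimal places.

ln(RT): 6.3315, 6.0497, 6.2305, 6.3190, 6.5511
Σ ln(RT) = 31.4818
Mean = 31.4818/5 = 6.29635

6.296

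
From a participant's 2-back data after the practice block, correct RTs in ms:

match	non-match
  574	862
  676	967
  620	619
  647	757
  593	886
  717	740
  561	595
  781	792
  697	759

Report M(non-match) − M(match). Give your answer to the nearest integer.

123 ms

M(match) = 5866/9 = 651.778
M(non-match) = 6977/9 = 775.222
Difference = 775.222 − 651.778 = 123.444 ms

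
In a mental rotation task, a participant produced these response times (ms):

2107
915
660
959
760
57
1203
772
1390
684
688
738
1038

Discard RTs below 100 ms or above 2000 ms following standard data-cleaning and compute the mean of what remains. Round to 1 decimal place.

891.5 ms

Excluded: 57, 2107
Retained (n=11): Σ = 9807
Mean = 9807/11 = 891.5455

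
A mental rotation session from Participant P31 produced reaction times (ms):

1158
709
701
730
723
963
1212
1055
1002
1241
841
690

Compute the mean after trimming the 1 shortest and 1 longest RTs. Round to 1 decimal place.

909.4 ms

Sorted: 690, 701, 709, 723, 730, 841, 963, 1002, 1055, 1158, 1212, 1241
Drop lowest 1 (690) and highest 1 (1241)
Remaining (n=10): Σ = 9094, mean = 9094/10 = 909.400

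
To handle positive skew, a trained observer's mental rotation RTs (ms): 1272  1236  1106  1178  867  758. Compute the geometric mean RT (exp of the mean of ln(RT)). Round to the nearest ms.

1051 ms

ln(RT): 7.1483, 7.1196, 7.0085, 7.0716, 6.7650, 6.6307
Mean ln(RT) = 41.7438/6 = 6.95730
Geometric mean = exp(6.95730) = 1050.79 ms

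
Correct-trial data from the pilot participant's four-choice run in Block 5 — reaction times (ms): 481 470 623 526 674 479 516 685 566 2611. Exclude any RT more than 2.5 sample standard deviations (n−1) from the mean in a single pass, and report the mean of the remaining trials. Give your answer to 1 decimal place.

n = 10, ΣRT = 7631, M = 763.100
Σ(x−M)² = 3850724.90; s = √(3850724.90/9) = 654.109
Cutoffs: 763.100 ± 2.5·654.109 → [-872.2, 2398.4]
Outside: 2611 → excluded.
Retained (n=9): Σ = 5020, mean = 5020/9 = 557.778

557.8 ms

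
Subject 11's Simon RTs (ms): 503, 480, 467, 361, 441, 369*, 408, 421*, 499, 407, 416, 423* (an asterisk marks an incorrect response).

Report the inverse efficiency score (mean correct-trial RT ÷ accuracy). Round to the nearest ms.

590 ms

Correct trials (n=9): 503, 480, 467, 361, 441, 408, 499, 407, 416
Mean correct RT = 3982/9 = 442.4444 ms
Proportion correct = 9/12
IES = 442.4444 / (9/12) = 589.926 ms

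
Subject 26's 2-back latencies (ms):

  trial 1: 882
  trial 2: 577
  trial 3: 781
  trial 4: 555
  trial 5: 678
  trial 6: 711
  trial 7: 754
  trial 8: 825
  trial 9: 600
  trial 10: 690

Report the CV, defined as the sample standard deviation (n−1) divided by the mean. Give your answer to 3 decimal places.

n = 10, Σ = 7053, M = 705.3000
Σ(x−M)² = 104804.100; s = √(104804.100/9) = 107.9115
CV = 107.9115 / 705.3000 = 0.15300

0.153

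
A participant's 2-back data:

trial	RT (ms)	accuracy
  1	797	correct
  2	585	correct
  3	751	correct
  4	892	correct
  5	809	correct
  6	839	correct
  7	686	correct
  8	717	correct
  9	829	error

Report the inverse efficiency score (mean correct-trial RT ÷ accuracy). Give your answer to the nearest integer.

854 ms

Correct trials (n=8): 797, 585, 751, 892, 809, 839, 686, 717
Mean correct RT = 6076/8 = 759.5000 ms
Proportion correct = 8/9
IES = 759.5000 / (8/9) = 854.438 ms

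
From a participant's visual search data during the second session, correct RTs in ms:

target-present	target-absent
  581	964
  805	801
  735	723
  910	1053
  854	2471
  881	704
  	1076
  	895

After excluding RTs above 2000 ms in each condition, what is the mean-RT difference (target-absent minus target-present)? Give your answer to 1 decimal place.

target-absent: exclude 2471
M(target-present) = 4766/6 = 794.333
M(target-absent) = 6216/7 = 888.000
Difference = 888.000 − 794.333 = 93.667 ms

93.7 ms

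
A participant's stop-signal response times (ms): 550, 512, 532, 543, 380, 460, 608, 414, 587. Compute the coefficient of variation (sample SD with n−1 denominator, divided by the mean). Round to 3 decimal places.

0.151

n = 9, Σ = 4586, M = 509.5556
Σ(x−M)² = 47324.222; s = √(47324.222/8) = 76.9125
CV = 76.9125 / 509.5556 = 0.15094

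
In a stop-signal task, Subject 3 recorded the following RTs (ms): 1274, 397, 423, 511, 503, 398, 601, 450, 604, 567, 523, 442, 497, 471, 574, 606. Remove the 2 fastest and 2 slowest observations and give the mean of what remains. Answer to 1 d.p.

513.8 ms

Sorted: 397, 398, 423, 442, 450, 471, 497, 503, 511, 523, 567, 574, 601, 604, 606, 1274
Drop lowest 2 (397, 398) and highest 2 (606, 1274)
Remaining (n=12): Σ = 6166, mean = 6166/12 = 513.833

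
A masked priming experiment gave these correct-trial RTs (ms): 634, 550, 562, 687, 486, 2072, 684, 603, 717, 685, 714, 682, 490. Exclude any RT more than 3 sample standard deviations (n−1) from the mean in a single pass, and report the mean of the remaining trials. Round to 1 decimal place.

624.5 ms

n = 13, ΣRT = 9566, M = 735.846
Σ(x−M)² = 2012343.69; s = √(2012343.69/12) = 409.506
Cutoffs: 735.846 ± 3·409.506 → [-492.7, 1964.4]
Outside: 2072 → excluded.
Retained (n=12): Σ = 7494, mean = 7494/12 = 624.500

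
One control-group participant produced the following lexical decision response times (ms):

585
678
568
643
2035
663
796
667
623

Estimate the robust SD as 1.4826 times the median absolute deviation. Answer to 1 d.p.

Sorted: 568, 585, 623, 643, 663, 667, 678, 796, 2035 → median = 663
|x − 663| sorted: 0, 4, 15, 20, 40, 78, 95, 133, 1372 → MAD = 40
Robust SD ≈ 1.4826 × 40 = 59.304

59.3 ms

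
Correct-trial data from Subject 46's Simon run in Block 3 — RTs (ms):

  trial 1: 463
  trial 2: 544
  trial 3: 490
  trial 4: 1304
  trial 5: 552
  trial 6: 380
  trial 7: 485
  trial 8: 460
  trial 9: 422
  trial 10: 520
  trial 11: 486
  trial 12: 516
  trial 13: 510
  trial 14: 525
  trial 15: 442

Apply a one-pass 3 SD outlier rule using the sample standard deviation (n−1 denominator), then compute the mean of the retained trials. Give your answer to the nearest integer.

485 ms

n = 15, ΣRT = 8099, M = 539.933
Σ(x−M)² = 655854.93; s = √(655854.93/14) = 216.441
Cutoffs: 539.933 ± 3·216.441 → [-109.4, 1189.3]
Outside: 1304 → excluded.
Retained (n=14): Σ = 6795, mean = 6795/14 = 485.357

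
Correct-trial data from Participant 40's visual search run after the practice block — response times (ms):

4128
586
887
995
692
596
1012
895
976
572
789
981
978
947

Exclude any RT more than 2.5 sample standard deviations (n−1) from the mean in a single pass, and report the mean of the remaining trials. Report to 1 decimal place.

838.9 ms

n = 14, ΣRT = 15034, M = 1073.857
Σ(x−M)² = 10393389.71; s = √(10393389.71/13) = 894.143
Cutoffs: 1073.857 ± 2.5·894.143 → [-1161.5, 3309.2]
Outside: 4128 → excluded.
Retained (n=13): Σ = 10906, mean = 10906/13 = 838.923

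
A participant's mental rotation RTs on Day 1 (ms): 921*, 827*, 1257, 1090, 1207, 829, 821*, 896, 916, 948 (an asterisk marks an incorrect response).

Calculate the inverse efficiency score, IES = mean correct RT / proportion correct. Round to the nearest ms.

1458 ms

Correct trials (n=7): 1257, 1090, 1207, 829, 896, 916, 948
Mean correct RT = 7143/7 = 1020.4286 ms
Proportion correct = 7/10
IES = 1020.4286 / (7/10) = 1457.755 ms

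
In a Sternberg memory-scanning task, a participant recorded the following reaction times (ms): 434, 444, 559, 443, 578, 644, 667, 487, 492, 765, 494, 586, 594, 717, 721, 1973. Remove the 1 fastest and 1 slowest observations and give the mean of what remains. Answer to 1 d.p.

Sorted: 434, 443, 444, 487, 492, 494, 559, 578, 586, 594, 644, 667, 717, 721, 765, 1973
Drop lowest 1 (434) and highest 1 (1973)
Remaining (n=14): Σ = 8191, mean = 8191/14 = 585.071

585.1 ms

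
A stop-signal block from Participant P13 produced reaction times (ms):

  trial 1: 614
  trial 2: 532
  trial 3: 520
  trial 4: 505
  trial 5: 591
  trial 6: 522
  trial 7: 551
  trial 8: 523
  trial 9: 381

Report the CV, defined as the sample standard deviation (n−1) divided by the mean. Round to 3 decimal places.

0.124

n = 9, Σ = 4739, M = 526.5556
Σ(x−M)² = 34154.222; s = √(34154.222/8) = 65.3397
CV = 65.3397 / 526.5556 = 0.12409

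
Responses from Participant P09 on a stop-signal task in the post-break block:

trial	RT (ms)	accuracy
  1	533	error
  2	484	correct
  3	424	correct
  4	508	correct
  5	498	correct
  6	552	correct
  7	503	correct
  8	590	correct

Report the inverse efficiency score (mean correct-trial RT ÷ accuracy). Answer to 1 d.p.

Correct trials (n=7): 484, 424, 508, 498, 552, 503, 590
Mean correct RT = 3559/7 = 508.4286 ms
Proportion correct = 7/8
IES = 508.4286 / (7/8) = 581.061 ms

581.1 ms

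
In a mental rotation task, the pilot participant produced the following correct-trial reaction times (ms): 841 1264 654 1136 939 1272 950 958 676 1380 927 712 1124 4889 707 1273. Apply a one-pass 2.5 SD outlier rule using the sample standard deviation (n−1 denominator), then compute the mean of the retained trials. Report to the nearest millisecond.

n = 16, ΣRT = 19702, M = 1231.375
Σ(x−M)² = 15096331.75; s = √(15096331.75/15) = 1003.206
Cutoffs: 1231.375 ± 2.5·1003.206 → [-1276.6, 3739.4]
Outside: 4889 → excluded.
Retained (n=15): Σ = 14813, mean = 14813/15 = 987.533

988 ms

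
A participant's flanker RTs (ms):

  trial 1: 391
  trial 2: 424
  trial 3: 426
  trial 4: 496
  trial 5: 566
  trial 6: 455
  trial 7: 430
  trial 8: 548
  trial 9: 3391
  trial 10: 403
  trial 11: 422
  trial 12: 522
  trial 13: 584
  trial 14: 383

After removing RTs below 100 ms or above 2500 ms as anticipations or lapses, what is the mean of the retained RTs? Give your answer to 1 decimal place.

465.4 ms

Excluded: 3391
Retained (n=13): Σ = 6050
Mean = 6050/13 = 465.3846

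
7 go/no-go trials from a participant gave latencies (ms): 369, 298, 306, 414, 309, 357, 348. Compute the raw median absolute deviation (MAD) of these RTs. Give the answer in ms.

39 ms

Sorted: 298, 306, 309, 348, 357, 369, 414 → median = 348
|x − 348|: 21, 50, 42, 66, 39, 9, 0
Sorted deviations: 0, 9, 21, 39, 42, 50, 66 → MAD = 39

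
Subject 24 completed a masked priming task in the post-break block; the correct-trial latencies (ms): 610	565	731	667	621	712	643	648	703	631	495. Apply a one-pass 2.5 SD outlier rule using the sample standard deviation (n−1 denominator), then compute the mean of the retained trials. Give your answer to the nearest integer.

639 ms

n = 11, ΣRT = 7026, M = 638.727
Σ(x−M)² = 46210.18; s = √(46210.18/10) = 67.978
Cutoffs: 638.727 ± 2.5·67.978 → [468.8, 808.7]
No RTs fall outside the cutoffs; all 11 retained. Mean = 7026/11 = 638.727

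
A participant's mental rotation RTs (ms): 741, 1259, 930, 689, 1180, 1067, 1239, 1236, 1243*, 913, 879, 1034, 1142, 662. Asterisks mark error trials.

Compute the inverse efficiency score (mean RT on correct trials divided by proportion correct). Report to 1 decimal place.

Correct trials (n=13): 741, 1259, 930, 689, 1180, 1067, 1239, 1236, 913, 879, 1034, 1142, 662
Mean correct RT = 12971/13 = 997.7692 ms
Proportion correct = 13/14
IES = 997.7692 / (13/14) = 1074.521 ms

1074.5 ms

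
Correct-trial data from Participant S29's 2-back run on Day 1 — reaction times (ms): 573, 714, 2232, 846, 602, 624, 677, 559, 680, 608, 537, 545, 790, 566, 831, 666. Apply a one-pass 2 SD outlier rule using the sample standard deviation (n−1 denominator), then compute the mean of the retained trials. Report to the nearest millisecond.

655 ms

n = 16, ΣRT = 12050, M = 753.125
Σ(x−M)² = 2479129.75; s = √(2479129.75/15) = 406.541
Cutoffs: 753.125 ± 2·406.541 → [-60.0, 1566.2]
Outside: 2232 → excluded.
Retained (n=15): Σ = 9818, mean = 9818/15 = 654.533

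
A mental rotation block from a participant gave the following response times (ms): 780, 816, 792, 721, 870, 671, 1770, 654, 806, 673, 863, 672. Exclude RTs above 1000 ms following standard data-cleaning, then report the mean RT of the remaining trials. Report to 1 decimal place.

756.2 ms

Excluded: 1770
Retained (n=11): Σ = 8318
Mean = 8318/11 = 756.1818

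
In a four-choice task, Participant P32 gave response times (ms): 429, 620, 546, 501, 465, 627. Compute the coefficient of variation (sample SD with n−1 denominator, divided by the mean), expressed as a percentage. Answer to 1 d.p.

n = 6, Σ = 3188, M = 531.3333
Σ(x−M)² = 33021.333; s = √(33021.333/5) = 81.2666
CV = 81.2666 / 531.3333 = 0.15295 = 15.295%

15.3%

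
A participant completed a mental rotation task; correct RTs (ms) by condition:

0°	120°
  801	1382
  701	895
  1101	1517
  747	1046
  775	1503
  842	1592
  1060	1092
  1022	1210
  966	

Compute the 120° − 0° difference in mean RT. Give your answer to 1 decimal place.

M(0°) = 8015/9 = 890.556
M(120°) = 10237/8 = 1279.625
Difference = 1279.625 − 890.556 = 389.069 ms

389.1 ms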